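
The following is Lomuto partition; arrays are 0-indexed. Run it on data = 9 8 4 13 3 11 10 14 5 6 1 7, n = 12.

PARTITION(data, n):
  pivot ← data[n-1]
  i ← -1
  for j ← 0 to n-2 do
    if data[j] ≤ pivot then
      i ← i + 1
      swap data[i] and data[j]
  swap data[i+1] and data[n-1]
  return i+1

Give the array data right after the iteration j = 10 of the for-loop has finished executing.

pivot = data[11] = 7; i = -1
j=0: data[0]=9 > 7 → no swap
j=1: data[1]=8 > 7 → no swap
j=2: data[2]=4 ≤ 7 → i=0, swap data[0],data[2] → 4 8 9 13 3 11 10 14 5 6 1 7
j=3: data[3]=13 > 7 → no swap
j=4: data[4]=3 ≤ 7 → i=1, swap data[1],data[4] → 4 3 9 13 8 11 10 14 5 6 1 7
j=5: data[5]=11 > 7 → no swap
j=6: data[6]=10 > 7 → no swap
j=7: data[7]=14 > 7 → no swap
j=8: data[8]=5 ≤ 7 → i=2, swap data[2],data[8] → 4 3 5 13 8 11 10 14 9 6 1 7
j=9: data[9]=6 ≤ 7 → i=3, swap data[3],data[9] → 4 3 5 6 8 11 10 14 9 13 1 7
j=10: data[10]=1 ≤ 7 → i=4, swap data[4],data[10] → 4 3 5 6 1 11 10 14 9 13 8 7
(after j=10) data = 4 3 5 6 1 11 10 14 9 13 8 7

4 3 5 6 1 11 10 14 9 13 8 7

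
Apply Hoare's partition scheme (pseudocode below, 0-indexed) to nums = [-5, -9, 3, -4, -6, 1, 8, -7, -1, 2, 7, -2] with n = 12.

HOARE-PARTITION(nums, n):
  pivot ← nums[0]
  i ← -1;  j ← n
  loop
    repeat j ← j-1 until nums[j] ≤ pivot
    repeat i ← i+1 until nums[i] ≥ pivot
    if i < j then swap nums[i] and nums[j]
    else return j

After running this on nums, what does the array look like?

[-7, -9, -6, -4, 3, 1, 8, -5, -1, 2, 7, -2]

pivot = nums[0] = -5; i = -1, j = 12
j→7 (nums[7]=-7≤-5), i→0 (nums[0]=-5≥-5); i<j, swap → [-7, -9, 3, -4, -6, 1, 8, -5, -1, 2, 7, -2]
j→4 (nums[4]=-6≤-5), i→2 (nums[2]=3≥-5); i<j, swap → [-7, -9, -6, -4, 3, 1, 8, -5, -1, 2, 7, -2]
j→2, i→3; i≥j, return j=2. nums = [-7, -9, -6, -4, 3, 1, 8, -5, -1, 2, 7, -2]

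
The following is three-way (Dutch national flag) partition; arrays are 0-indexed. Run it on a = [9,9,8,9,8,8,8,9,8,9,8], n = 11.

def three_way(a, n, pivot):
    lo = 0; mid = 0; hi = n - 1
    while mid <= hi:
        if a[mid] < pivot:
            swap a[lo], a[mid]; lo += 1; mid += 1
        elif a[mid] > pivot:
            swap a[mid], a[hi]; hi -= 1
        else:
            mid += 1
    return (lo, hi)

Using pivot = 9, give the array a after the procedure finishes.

lo=0 mid=0 hi=10
9=9: mid=1
9=9: mid=2
8<9: swap(0,2), lo=1 mid=3 ⇒ [8,9,9,9,8,8,8,9,8,9,8]
9=9: mid=4
8<9: swap(1,4), lo=2 mid=5 ⇒ [8,8,9,9,9,8,8,9,8,9,8]
8<9: swap(2,5), lo=3 mid=6 ⇒ [8,8,8,9,9,9,8,9,8,9,8]
8<9: swap(3,6), lo=4 mid=7 ⇒ [8,8,8,8,9,9,9,9,8,9,8]
9=9: mid=8
8<9: swap(4,8), lo=5 mid=9 ⇒ [8,8,8,8,8,9,9,9,9,9,8]
9=9: mid=10
8<9: swap(5,10), lo=6 mid=11 ⇒ [8,8,8,8,8,8,9,9,9,9,9]
done. lo=6 hi=10; a=[8,8,8,8,8,8,9,9,9,9,9]

[8,8,8,8,8,8,9,9,9,9,9]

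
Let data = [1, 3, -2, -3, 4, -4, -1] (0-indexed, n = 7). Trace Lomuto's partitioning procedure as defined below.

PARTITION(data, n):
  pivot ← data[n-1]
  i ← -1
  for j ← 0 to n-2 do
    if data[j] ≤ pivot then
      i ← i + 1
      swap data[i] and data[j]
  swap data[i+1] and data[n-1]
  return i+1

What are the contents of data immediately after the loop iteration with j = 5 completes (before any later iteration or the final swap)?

[-2, -3, -4, 3, 4, 1, -1]

pivot=-1, i=-1
j=0: 1>-1, skip
j=1: 3>-1, skip
j=2: -2≤-1, i=0, swap(0,2) ⇒ [-2, 3, 1, -3, 4, -4, -1]
j=3: -3≤-1, i=1, swap(1,3) ⇒ [-2, -3, 1, 3, 4, -4, -1]
j=4: 4>-1, skip
j=5: -4≤-1, i=2, swap(2,5) ⇒ [-2, -3, -4, 3, 4, 1, -1]
(after j=5) data = [-2, -3, -4, 3, 4, 1, -1]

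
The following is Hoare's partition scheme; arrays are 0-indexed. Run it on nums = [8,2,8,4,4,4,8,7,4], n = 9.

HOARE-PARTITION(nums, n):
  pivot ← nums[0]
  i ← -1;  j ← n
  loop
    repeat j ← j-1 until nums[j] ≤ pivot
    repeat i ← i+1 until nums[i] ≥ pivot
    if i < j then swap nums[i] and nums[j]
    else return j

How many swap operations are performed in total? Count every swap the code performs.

2

pivot=8
j stops at 8 (4), i stops at 0 (8); swap ⇒ [4,2,8,4,4,4,8,7,8]
j stops at 7 (7), i stops at 2 (8); swap ⇒ [4,2,7,4,4,4,8,8,8]
j stops at 6, i stops at 6; i≥j ⇒ return 6. nums=[4,2,7,4,4,4,8,8,8]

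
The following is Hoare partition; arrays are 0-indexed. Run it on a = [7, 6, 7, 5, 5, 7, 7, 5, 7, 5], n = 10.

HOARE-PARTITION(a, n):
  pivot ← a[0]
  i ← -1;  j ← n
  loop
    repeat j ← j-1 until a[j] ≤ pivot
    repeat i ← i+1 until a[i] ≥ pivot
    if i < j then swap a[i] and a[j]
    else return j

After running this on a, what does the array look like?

pivot=7
j stops at 9 (5), i stops at 0 (7); swap ⇒ [5, 6, 7, 5, 5, 7, 7, 5, 7, 7]
j stops at 8 (7), i stops at 2 (7); swap ⇒ [5, 6, 7, 5, 5, 7, 7, 5, 7, 7]
j stops at 7 (5), i stops at 5 (7); swap ⇒ [5, 6, 7, 5, 5, 5, 7, 7, 7, 7]
j stops at 6, i stops at 6; i≥j ⇒ return 6. a=[5, 6, 7, 5, 5, 5, 7, 7, 7, 7]

[5, 6, 7, 5, 5, 5, 7, 7, 7, 7]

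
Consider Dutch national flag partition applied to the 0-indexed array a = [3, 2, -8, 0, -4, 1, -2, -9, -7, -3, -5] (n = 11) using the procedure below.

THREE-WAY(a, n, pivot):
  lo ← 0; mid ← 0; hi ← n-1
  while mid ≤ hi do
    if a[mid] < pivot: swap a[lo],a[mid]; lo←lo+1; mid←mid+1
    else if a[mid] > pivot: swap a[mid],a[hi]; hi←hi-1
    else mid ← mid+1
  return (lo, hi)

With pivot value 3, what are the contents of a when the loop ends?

[2, -8, 0, -4, 1, -2, -9, -7, -3, -5, 3]

lo=0 mid=0 hi=10
3=3: mid=1
2<3: swap(0,1), lo=1 mid=2 ⇒ [2, 3, -8, 0, -4, 1, -2, -9, -7, -3, -5]
-8<3: swap(1,2), lo=2 mid=3 ⇒ [2, -8, 3, 0, -4, 1, -2, -9, -7, -3, -5]
0<3: swap(2,3), lo=3 mid=4 ⇒ [2, -8, 0, 3, -4, 1, -2, -9, -7, -3, -5]
-4<3: swap(3,4), lo=4 mid=5 ⇒ [2, -8, 0, -4, 3, 1, -2, -9, -7, -3, -5]
1<3: swap(4,5), lo=5 mid=6 ⇒ [2, -8, 0, -4, 1, 3, -2, -9, -7, -3, -5]
-2<3: swap(5,6), lo=6 mid=7 ⇒ [2, -8, 0, -4, 1, -2, 3, -9, -7, -3, -5]
-9<3: swap(6,7), lo=7 mid=8 ⇒ [2, -8, 0, -4, 1, -2, -9, 3, -7, -3, -5]
-7<3: swap(7,8), lo=8 mid=9 ⇒ [2, -8, 0, -4, 1, -2, -9, -7, 3, -3, -5]
-3<3: swap(8,9), lo=9 mid=10 ⇒ [2, -8, 0, -4, 1, -2, -9, -7, -3, 3, -5]
-5<3: swap(9,10), lo=10 mid=11 ⇒ [2, -8, 0, -4, 1, -2, -9, -7, -3, -5, 3]
done. lo=10 hi=10; a=[2, -8, 0, -4, 1, -2, -9, -7, -3, -5, 3]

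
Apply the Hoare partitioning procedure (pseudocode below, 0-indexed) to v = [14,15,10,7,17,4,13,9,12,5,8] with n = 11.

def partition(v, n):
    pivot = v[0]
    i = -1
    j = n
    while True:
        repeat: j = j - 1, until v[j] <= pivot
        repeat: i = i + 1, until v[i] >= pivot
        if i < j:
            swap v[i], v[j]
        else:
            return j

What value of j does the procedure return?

pivot = v[0] = 14; i = -1, j = 11
j→10 (v[10]=8≤14), i→0 (v[0]=14≥14); i<j, swap → [8,15,10,7,17,4,13,9,12,5,14]
j→9 (v[9]=5≤14), i→1 (v[1]=15≥14); i<j, swap → [8,5,10,7,17,4,13,9,12,15,14]
j→8 (v[8]=12≤14), i→4 (v[4]=17≥14); i<j, swap → [8,5,10,7,12,4,13,9,17,15,14]
j→7, i→8; i≥j, return j=7. v = [8,5,10,7,12,4,13,9,17,15,14]

7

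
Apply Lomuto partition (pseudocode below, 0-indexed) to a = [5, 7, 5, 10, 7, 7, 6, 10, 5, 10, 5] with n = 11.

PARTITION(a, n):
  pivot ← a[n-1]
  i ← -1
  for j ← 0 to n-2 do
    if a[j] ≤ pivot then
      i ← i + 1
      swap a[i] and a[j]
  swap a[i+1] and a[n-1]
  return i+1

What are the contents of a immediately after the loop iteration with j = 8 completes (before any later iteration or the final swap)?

pivot = a[10] = 5; i = -1
j=0: a[0]=5 ≤ 5 → i=0, swap a[0],a[0] (no change) → [5, 7, 5, 10, 7, 7, 6, 10, 5, 10, 5]
j=1: a[1]=7 > 5 → no swap
j=2: a[2]=5 ≤ 5 → i=1, swap a[1],a[2] → [5, 5, 7, 10, 7, 7, 6, 10, 5, 10, 5]
j=3: a[3]=10 > 5 → no swap
j=4: a[4]=7 > 5 → no swap
j=5: a[5]=7 > 5 → no swap
j=6: a[6]=6 > 5 → no swap
j=7: a[7]=10 > 5 → no swap
j=8: a[8]=5 ≤ 5 → i=2, swap a[2],a[8] → [5, 5, 5, 10, 7, 7, 6, 10, 7, 10, 5]
(after j=8) a = [5, 5, 5, 10, 7, 7, 6, 10, 7, 10, 5]

[5, 5, 5, 10, 7, 7, 6, 10, 7, 10, 5]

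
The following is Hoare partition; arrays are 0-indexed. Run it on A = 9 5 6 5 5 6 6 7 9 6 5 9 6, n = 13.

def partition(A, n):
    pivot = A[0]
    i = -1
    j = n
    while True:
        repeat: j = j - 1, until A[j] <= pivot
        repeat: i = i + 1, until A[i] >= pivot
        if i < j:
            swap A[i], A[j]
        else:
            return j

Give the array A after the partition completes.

6 5 6 5 5 6 6 7 9 6 5 9 9

pivot = A[0] = 9; i = -1, j = 13
j→12 (A[12]=6≤9), i→0 (A[0]=9≥9); i<j, swap → 6 5 6 5 5 6 6 7 9 6 5 9 9
j→11 (A[11]=9≤9), i→8 (A[8]=9≥9); i<j, swap → 6 5 6 5 5 6 6 7 9 6 5 9 9
j→10, i→11; i≥j, return j=10. A = 6 5 6 5 5 6 6 7 9 6 5 9 9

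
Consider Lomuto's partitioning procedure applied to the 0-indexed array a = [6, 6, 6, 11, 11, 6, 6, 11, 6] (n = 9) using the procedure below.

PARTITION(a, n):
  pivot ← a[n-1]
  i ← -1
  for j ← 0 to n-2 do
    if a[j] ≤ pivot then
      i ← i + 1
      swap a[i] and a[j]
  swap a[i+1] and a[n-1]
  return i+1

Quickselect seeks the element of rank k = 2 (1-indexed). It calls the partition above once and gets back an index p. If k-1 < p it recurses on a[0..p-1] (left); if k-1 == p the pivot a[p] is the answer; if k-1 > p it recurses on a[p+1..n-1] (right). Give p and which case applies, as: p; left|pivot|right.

5; left

pivot = a[8] = 6; i = -1
j=0: a[0]=6 ≤ 6 → i=0, swap a[0],a[0] (no change) → [6, 6, 6, 11, 11, 6, 6, 11, 6]
j=1: a[1]=6 ≤ 6 → i=1, swap a[1],a[1] (no change) → [6, 6, 6, 11, 11, 6, 6, 11, 6]
j=2: a[2]=6 ≤ 6 → i=2, swap a[2],a[2] (no change) → [6, 6, 6, 11, 11, 6, 6, 11, 6]
j=3: a[3]=11 > 6 → no swap
j=4: a[4]=11 > 6 → no swap
j=5: a[5]=6 ≤ 6 → i=3, swap a[3],a[5] → [6, 6, 6, 6, 11, 11, 6, 11, 6]
j=6: a[6]=6 ≤ 6 → i=4, swap a[4],a[6] → [6, 6, 6, 6, 6, 11, 11, 11, 6]
j=7: a[7]=11 > 6 → no swap
final swap a[5],a[8] → [6, 6, 6, 6, 6, 6, 11, 11, 11]; return 5
p = 5; k-1 = 1 < 5 ⇒ left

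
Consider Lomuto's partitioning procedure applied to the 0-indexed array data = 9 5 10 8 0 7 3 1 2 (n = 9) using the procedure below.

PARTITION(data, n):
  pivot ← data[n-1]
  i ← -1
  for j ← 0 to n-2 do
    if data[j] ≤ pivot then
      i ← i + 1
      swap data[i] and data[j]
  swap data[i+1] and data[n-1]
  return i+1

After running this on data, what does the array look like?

0 1 2 8 9 7 3 5 10

pivot=2, i=-1
j=0: 9>2, skip
j=1: 5>2, skip
j=2: 10>2, skip
j=3: 8>2, skip
j=4: 0≤2, i=0, swap(0,4) ⇒ 0 5 10 8 9 7 3 1 2
j=5: 7>2, skip
j=6: 3>2, skip
j=7: 1≤2, i=1, swap(1,7) ⇒ 0 1 10 8 9 7 3 5 2
swap(2,8) ⇒ 0 1 2 8 9 7 3 5 10; return 2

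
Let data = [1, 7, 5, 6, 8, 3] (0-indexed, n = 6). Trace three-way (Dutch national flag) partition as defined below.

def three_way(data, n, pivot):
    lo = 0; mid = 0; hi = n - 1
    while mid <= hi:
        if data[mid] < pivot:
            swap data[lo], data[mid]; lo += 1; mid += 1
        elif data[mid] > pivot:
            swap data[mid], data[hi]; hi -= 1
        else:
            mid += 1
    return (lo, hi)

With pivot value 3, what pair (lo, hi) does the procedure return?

pivot = 3; lo=0, mid=0, hi=5
data[mid]=1<3: swap data[0],data[0]; lo=1,mid=1 → [1, 7, 5, 6, 8, 3]
data[mid]=7>3: swap data[1],data[5]; hi=4 → [1, 3, 5, 6, 8, 7]
data[mid]=3=3: mid=2
data[mid]=5>3: swap data[2],data[4]; hi=3 → [1, 3, 8, 6, 5, 7]
data[mid]=8>3: swap data[2],data[3]; hi=2 → [1, 3, 6, 8, 5, 7]
data[mid]=6>3: swap data[2],data[2]; hi=1 → [1, 3, 6, 8, 5, 7]
end: lo=1, hi=1; data = [1, 3, 6, 8, 5, 7]

(1, 1)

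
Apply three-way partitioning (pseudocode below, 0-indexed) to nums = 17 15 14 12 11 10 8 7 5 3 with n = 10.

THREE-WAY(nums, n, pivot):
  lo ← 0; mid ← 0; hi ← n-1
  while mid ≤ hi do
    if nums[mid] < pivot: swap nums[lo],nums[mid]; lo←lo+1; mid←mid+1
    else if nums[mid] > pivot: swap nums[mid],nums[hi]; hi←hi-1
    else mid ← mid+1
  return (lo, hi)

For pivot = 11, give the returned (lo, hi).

(5, 5)

lo=0 mid=0 hi=9
17>11: swap(0,9), hi=8 ⇒ 3 15 14 12 11 10 8 7 5 17
3<11: swap(0,0), lo=1 mid=1 ⇒ 3 15 14 12 11 10 8 7 5 17
15>11: swap(1,8), hi=7 ⇒ 3 5 14 12 11 10 8 7 15 17
5<11: swap(1,1), lo=2 mid=2 ⇒ 3 5 14 12 11 10 8 7 15 17
14>11: swap(2,7), hi=6 ⇒ 3 5 7 12 11 10 8 14 15 17
7<11: swap(2,2), lo=3 mid=3 ⇒ 3 5 7 12 11 10 8 14 15 17
12>11: swap(3,6), hi=5 ⇒ 3 5 7 8 11 10 12 14 15 17
8<11: swap(3,3), lo=4 mid=4 ⇒ 3 5 7 8 11 10 12 14 15 17
11=11: mid=5
10<11: swap(4,5), lo=5 mid=6 ⇒ 3 5 7 8 10 11 12 14 15 17
done. lo=5 hi=5; nums=3 5 7 8 10 11 12 14 15 17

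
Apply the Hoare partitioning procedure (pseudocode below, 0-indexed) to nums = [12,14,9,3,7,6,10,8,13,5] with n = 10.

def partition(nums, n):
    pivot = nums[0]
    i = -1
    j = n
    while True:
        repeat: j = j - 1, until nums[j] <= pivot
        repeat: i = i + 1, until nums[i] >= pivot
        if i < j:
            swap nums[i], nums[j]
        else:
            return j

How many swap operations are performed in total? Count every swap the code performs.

2

pivot = nums[0] = 12; i = -1, j = 10
j→9 (nums[9]=5≤12), i→0 (nums[0]=12≥12); i<j, swap → [5,14,9,3,7,6,10,8,13,12]
j→7 (nums[7]=8≤12), i→1 (nums[1]=14≥12); i<j, swap → [5,8,9,3,7,6,10,14,13,12]
j→6, i→7; i≥j, return j=6. nums = [5,8,9,3,7,6,10,14,13,12]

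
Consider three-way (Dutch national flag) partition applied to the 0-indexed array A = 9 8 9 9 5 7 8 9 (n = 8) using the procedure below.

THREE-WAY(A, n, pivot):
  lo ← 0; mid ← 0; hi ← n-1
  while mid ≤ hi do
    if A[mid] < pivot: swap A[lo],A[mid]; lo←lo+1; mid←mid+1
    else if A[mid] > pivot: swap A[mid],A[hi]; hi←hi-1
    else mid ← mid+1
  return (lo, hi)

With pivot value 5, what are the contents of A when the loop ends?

5 9 9 8 7 8 9 9

lo=0 mid=0 hi=7
9>5: swap(0,7), hi=6 ⇒ 9 8 9 9 5 7 8 9
9>5: swap(0,6), hi=5 ⇒ 8 8 9 9 5 7 9 9
8>5: swap(0,5), hi=4 ⇒ 7 8 9 9 5 8 9 9
7>5: swap(0,4), hi=3 ⇒ 5 8 9 9 7 8 9 9
5=5: mid=1
8>5: swap(1,3), hi=2 ⇒ 5 9 9 8 7 8 9 9
9>5: swap(1,2), hi=1 ⇒ 5 9 9 8 7 8 9 9
9>5: swap(1,1), hi=0 ⇒ 5 9 9 8 7 8 9 9
done. lo=0 hi=0; A=5 9 9 8 7 8 9 9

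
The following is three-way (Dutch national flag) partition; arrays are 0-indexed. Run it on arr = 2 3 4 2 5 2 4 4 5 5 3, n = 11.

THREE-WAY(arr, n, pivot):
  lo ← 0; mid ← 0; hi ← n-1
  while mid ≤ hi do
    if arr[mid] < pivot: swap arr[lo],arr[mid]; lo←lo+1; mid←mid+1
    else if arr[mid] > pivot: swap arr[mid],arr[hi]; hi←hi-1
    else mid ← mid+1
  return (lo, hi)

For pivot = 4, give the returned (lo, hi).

pivot = 4; lo=0, mid=0, hi=10
arr[mid]=2<4: swap arr[0],arr[0]; lo=1,mid=1 → 2 3 4 2 5 2 4 4 5 5 3
arr[mid]=3<4: swap arr[1],arr[1]; lo=2,mid=2 → 2 3 4 2 5 2 4 4 5 5 3
arr[mid]=4=4: mid=3
arr[mid]=2<4: swap arr[2],arr[3]; lo=3,mid=4 → 2 3 2 4 5 2 4 4 5 5 3
arr[mid]=5>4: swap arr[4],arr[10]; hi=9 → 2 3 2 4 3 2 4 4 5 5 5
arr[mid]=3<4: swap arr[3],arr[4]; lo=4,mid=5 → 2 3 2 3 4 2 4 4 5 5 5
arr[mid]=2<4: swap arr[4],arr[5]; lo=5,mid=6 → 2 3 2 3 2 4 4 4 5 5 5
arr[mid]=4=4: mid=7
arr[mid]=4=4: mid=8
arr[mid]=5>4: swap arr[8],arr[9]; hi=8 → 2 3 2 3 2 4 4 4 5 5 5
arr[mid]=5>4: swap arr[8],arr[8]; hi=7 → 2 3 2 3 2 4 4 4 5 5 5
end: lo=5, hi=7; arr = 2 3 2 3 2 4 4 4 5 5 5

(5, 7)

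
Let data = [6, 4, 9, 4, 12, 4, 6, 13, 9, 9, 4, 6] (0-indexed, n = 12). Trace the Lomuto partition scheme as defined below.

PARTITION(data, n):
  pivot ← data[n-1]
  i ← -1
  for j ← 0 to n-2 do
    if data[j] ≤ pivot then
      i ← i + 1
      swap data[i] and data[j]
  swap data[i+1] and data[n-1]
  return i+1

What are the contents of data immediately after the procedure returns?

pivot = data[11] = 6; i = -1
j=0: data[0]=6 ≤ 6 → i=0, swap data[0],data[0] (no change) → [6, 4, 9, 4, 12, 4, 6, 13, 9, 9, 4, 6]
j=1: data[1]=4 ≤ 6 → i=1, swap data[1],data[1] (no change) → [6, 4, 9, 4, 12, 4, 6, 13, 9, 9, 4, 6]
j=2: data[2]=9 > 6 → no swap
j=3: data[3]=4 ≤ 6 → i=2, swap data[2],data[3] → [6, 4, 4, 9, 12, 4, 6, 13, 9, 9, 4, 6]
j=4: data[4]=12 > 6 → no swap
j=5: data[5]=4 ≤ 6 → i=3, swap data[3],data[5] → [6, 4, 4, 4, 12, 9, 6, 13, 9, 9, 4, 6]
j=6: data[6]=6 ≤ 6 → i=4, swap data[4],data[6] → [6, 4, 4, 4, 6, 9, 12, 13, 9, 9, 4, 6]
j=7: data[7]=13 > 6 → no swap
j=8: data[8]=9 > 6 → no swap
j=9: data[9]=9 > 6 → no swap
j=10: data[10]=4 ≤ 6 → i=5, swap data[5],data[10] → [6, 4, 4, 4, 6, 4, 12, 13, 9, 9, 9, 6]
final swap data[6],data[11] → [6, 4, 4, 4, 6, 4, 6, 13, 9, 9, 9, 12]; return 6

[6, 4, 4, 4, 6, 4, 6, 13, 9, 9, 9, 12]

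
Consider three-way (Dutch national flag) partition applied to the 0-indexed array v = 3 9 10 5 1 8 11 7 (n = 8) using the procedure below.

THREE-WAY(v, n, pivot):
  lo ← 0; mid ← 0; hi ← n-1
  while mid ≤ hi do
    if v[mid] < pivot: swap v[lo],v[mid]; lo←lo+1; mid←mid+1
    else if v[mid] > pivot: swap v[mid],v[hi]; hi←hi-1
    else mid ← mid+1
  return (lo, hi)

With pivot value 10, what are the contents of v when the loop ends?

lo=0 mid=0 hi=7
3<10: swap(0,0), lo=1 mid=1 ⇒ 3 9 10 5 1 8 11 7
9<10: swap(1,1), lo=2 mid=2 ⇒ 3 9 10 5 1 8 11 7
10=10: mid=3
5<10: swap(2,3), lo=3 mid=4 ⇒ 3 9 5 10 1 8 11 7
1<10: swap(3,4), lo=4 mid=5 ⇒ 3 9 5 1 10 8 11 7
8<10: swap(4,5), lo=5 mid=6 ⇒ 3 9 5 1 8 10 11 7
11>10: swap(6,7), hi=6 ⇒ 3 9 5 1 8 10 7 11
7<10: swap(5,6), lo=6 mid=7 ⇒ 3 9 5 1 8 7 10 11
done. lo=6 hi=6; v=3 9 5 1 8 7 10 11

3 9 5 1 8 7 10 11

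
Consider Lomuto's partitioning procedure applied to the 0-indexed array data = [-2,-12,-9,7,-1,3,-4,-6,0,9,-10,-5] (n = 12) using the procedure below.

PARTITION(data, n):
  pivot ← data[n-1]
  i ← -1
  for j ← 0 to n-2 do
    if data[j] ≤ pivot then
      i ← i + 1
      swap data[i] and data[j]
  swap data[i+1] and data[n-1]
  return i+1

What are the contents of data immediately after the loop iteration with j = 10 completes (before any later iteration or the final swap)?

pivot=-5, i=-1
j=0: -2>-5, skip
j=1: -12≤-5, i=0, swap(0,1) ⇒ [-12,-2,-9,7,-1,3,-4,-6,0,9,-10,-5]
j=2: -9≤-5, i=1, swap(1,2) ⇒ [-12,-9,-2,7,-1,3,-4,-6,0,9,-10,-5]
j=3: 7>-5, skip
j=4: -1>-5, skip
j=5: 3>-5, skip
j=6: -4>-5, skip
j=7: -6≤-5, i=2, swap(2,7) ⇒ [-12,-9,-6,7,-1,3,-4,-2,0,9,-10,-5]
j=8: 0>-5, skip
j=9: 9>-5, skip
j=10: -10≤-5, i=3, swap(3,10) ⇒ [-12,-9,-6,-10,-1,3,-4,-2,0,9,7,-5]
(after j=10) data = [-12,-9,-6,-10,-1,3,-4,-2,0,9,7,-5]

[-12,-9,-6,-10,-1,3,-4,-2,0,9,7,-5]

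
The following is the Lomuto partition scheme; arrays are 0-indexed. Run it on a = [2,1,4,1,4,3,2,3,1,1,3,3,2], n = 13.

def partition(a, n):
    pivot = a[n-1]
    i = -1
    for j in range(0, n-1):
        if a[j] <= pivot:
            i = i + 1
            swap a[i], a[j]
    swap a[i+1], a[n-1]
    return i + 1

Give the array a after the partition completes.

[2,1,1,2,1,1,2,3,4,3,3,3,4]

pivot = a[12] = 2; i = -1
j=0: a[0]=2 ≤ 2 → i=0, swap a[0],a[0] (no change) → [2,1,4,1,4,3,2,3,1,1,3,3,2]
j=1: a[1]=1 ≤ 2 → i=1, swap a[1],a[1] (no change) → [2,1,4,1,4,3,2,3,1,1,3,3,2]
j=2: a[2]=4 > 2 → no swap
j=3: a[3]=1 ≤ 2 → i=2, swap a[2],a[3] → [2,1,1,4,4,3,2,3,1,1,3,3,2]
j=4: a[4]=4 > 2 → no swap
j=5: a[5]=3 > 2 → no swap
j=6: a[6]=2 ≤ 2 → i=3, swap a[3],a[6] → [2,1,1,2,4,3,4,3,1,1,3,3,2]
j=7: a[7]=3 > 2 → no swap
j=8: a[8]=1 ≤ 2 → i=4, swap a[4],a[8] → [2,1,1,2,1,3,4,3,4,1,3,3,2]
j=9: a[9]=1 ≤ 2 → i=5, swap a[5],a[9] → [2,1,1,2,1,1,4,3,4,3,3,3,2]
j=10: a[10]=3 > 2 → no swap
j=11: a[11]=3 > 2 → no swap
final swap a[6],a[12] → [2,1,1,2,1,1,2,3,4,3,3,3,4]; return 6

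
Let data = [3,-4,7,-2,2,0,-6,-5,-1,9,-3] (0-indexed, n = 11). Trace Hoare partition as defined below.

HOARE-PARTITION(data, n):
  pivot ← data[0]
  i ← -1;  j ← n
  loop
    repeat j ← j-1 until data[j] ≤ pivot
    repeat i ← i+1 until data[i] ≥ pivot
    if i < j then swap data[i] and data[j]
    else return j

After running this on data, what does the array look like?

[-3,-4,-1,-2,2,0,-6,-5,7,9,3]

pivot = data[0] = 3; i = -1, j = 11
j→10 (data[10]=-3≤3), i→0 (data[0]=3≥3); i<j, swap → [-3,-4,7,-2,2,0,-6,-5,-1,9,3]
j→8 (data[8]=-1≤3), i→2 (data[2]=7≥3); i<j, swap → [-3,-4,-1,-2,2,0,-6,-5,7,9,3]
j→7, i→8; i≥j, return j=7. data = [-3,-4,-1,-2,2,0,-6,-5,7,9,3]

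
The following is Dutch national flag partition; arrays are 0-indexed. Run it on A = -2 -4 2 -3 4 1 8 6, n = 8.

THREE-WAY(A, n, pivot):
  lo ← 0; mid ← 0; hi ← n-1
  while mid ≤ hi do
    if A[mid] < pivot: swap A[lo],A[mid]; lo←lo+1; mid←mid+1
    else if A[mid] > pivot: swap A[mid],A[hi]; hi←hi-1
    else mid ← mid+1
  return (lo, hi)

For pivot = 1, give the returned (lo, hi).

(3, 3)

pivot = 1; lo=0, mid=0, hi=7
A[mid]=-2<1: swap A[0],A[0]; lo=1,mid=1 → -2 -4 2 -3 4 1 8 6
A[mid]=-4<1: swap A[1],A[1]; lo=2,mid=2 → -2 -4 2 -3 4 1 8 6
A[mid]=2>1: swap A[2],A[7]; hi=6 → -2 -4 6 -3 4 1 8 2
A[mid]=6>1: swap A[2],A[6]; hi=5 → -2 -4 8 -3 4 1 6 2
A[mid]=8>1: swap A[2],A[5]; hi=4 → -2 -4 1 -3 4 8 6 2
A[mid]=1=1: mid=3
A[mid]=-3<1: swap A[2],A[3]; lo=3,mid=4 → -2 -4 -3 1 4 8 6 2
A[mid]=4>1: swap A[4],A[4]; hi=3 → -2 -4 -3 1 4 8 6 2
end: lo=3, hi=3; A = -2 -4 -3 1 4 8 6 2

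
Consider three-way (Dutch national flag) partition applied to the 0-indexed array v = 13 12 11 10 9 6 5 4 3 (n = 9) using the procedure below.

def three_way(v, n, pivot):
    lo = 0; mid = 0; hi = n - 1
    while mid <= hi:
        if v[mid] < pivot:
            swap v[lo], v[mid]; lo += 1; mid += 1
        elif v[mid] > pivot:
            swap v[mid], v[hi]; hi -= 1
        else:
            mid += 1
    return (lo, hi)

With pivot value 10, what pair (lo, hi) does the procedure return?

(5, 5)

lo=0 mid=0 hi=8
13>10: swap(0,8), hi=7 ⇒ 3 12 11 10 9 6 5 4 13
3<10: swap(0,0), lo=1 mid=1 ⇒ 3 12 11 10 9 6 5 4 13
12>10: swap(1,7), hi=6 ⇒ 3 4 11 10 9 6 5 12 13
4<10: swap(1,1), lo=2 mid=2 ⇒ 3 4 11 10 9 6 5 12 13
11>10: swap(2,6), hi=5 ⇒ 3 4 5 10 9 6 11 12 13
5<10: swap(2,2), lo=3 mid=3 ⇒ 3 4 5 10 9 6 11 12 13
10=10: mid=4
9<10: swap(3,4), lo=4 mid=5 ⇒ 3 4 5 9 10 6 11 12 13
6<10: swap(4,5), lo=5 mid=6 ⇒ 3 4 5 9 6 10 11 12 13
done. lo=5 hi=5; v=3 4 5 9 6 10 11 12 13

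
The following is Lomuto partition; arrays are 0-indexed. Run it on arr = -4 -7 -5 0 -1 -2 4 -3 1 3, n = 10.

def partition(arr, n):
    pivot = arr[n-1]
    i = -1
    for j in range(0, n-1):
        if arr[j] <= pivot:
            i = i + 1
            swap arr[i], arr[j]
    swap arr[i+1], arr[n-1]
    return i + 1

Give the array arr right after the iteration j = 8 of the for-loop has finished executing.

-4 -7 -5 0 -1 -2 -3 1 4 3

pivot=3, i=-1
j=0: -4≤3, i=0, swap(0,0) ⇒ -4 -7 -5 0 -1 -2 4 -3 1 3
j=1: -7≤3, i=1, swap(1,1) ⇒ -4 -7 -5 0 -1 -2 4 -3 1 3
j=2: -5≤3, i=2, swap(2,2) ⇒ -4 -7 -5 0 -1 -2 4 -3 1 3
j=3: 0≤3, i=3, swap(3,3) ⇒ -4 -7 -5 0 -1 -2 4 -3 1 3
j=4: -1≤3, i=4, swap(4,4) ⇒ -4 -7 -5 0 -1 -2 4 -3 1 3
j=5: -2≤3, i=5, swap(5,5) ⇒ -4 -7 -5 0 -1 -2 4 -3 1 3
j=6: 4>3, skip
j=7: -3≤3, i=6, swap(6,7) ⇒ -4 -7 -5 0 -1 -2 -3 4 1 3
j=8: 1≤3, i=7, swap(7,8) ⇒ -4 -7 -5 0 -1 -2 -3 1 4 3
(after j=8) arr = -4 -7 -5 0 -1 -2 -3 1 4 3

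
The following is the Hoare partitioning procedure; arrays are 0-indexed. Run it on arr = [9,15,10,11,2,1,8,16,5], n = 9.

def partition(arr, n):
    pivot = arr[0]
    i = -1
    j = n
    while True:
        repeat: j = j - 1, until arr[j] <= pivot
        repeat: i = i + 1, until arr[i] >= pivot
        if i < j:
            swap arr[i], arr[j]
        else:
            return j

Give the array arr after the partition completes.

[5,8,1,2,11,10,15,16,9]

pivot=9
j stops at 8 (5), i stops at 0 (9); swap ⇒ [5,15,10,11,2,1,8,16,9]
j stops at 6 (8), i stops at 1 (15); swap ⇒ [5,8,10,11,2,1,15,16,9]
j stops at 5 (1), i stops at 2 (10); swap ⇒ [5,8,1,11,2,10,15,16,9]
j stops at 4 (2), i stops at 3 (11); swap ⇒ [5,8,1,2,11,10,15,16,9]
j stops at 3, i stops at 4; i≥j ⇒ return 3. arr=[5,8,1,2,11,10,15,16,9]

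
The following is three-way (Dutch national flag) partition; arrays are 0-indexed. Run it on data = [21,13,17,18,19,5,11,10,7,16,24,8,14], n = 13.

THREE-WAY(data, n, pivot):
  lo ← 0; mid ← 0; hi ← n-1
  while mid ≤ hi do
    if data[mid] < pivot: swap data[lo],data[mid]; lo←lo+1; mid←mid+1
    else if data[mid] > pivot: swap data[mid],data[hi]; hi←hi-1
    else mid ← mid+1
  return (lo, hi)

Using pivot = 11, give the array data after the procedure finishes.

pivot = 11; lo=0, mid=0, hi=12
data[mid]=21>11: swap data[0],data[12]; hi=11 → [14,13,17,18,19,5,11,10,7,16,24,8,21]
data[mid]=14>11: swap data[0],data[11]; hi=10 → [8,13,17,18,19,5,11,10,7,16,24,14,21]
data[mid]=8<11: swap data[0],data[0]; lo=1,mid=1 → [8,13,17,18,19,5,11,10,7,16,24,14,21]
data[mid]=13>11: swap data[1],data[10]; hi=9 → [8,24,17,18,19,5,11,10,7,16,13,14,21]
data[mid]=24>11: swap data[1],data[9]; hi=8 → [8,16,17,18,19,5,11,10,7,24,13,14,21]
data[mid]=16>11: swap data[1],data[8]; hi=7 → [8,7,17,18,19,5,11,10,16,24,13,14,21]
data[mid]=7<11: swap data[1],data[1]; lo=2,mid=2 → [8,7,17,18,19,5,11,10,16,24,13,14,21]
data[mid]=17>11: swap data[2],data[7]; hi=6 → [8,7,10,18,19,5,11,17,16,24,13,14,21]
data[mid]=10<11: swap data[2],data[2]; lo=3,mid=3 → [8,7,10,18,19,5,11,17,16,24,13,14,21]
data[mid]=18>11: swap data[3],data[6]; hi=5 → [8,7,10,11,19,5,18,17,16,24,13,14,21]
data[mid]=11=11: mid=4
data[mid]=19>11: swap data[4],data[5]; hi=4 → [8,7,10,11,5,19,18,17,16,24,13,14,21]
data[mid]=5<11: swap data[3],data[4]; lo=4,mid=5 → [8,7,10,5,11,19,18,17,16,24,13,14,21]
end: lo=4, hi=4; data = [8,7,10,5,11,19,18,17,16,24,13,14,21]

[8,7,10,5,11,19,18,17,16,24,13,14,21]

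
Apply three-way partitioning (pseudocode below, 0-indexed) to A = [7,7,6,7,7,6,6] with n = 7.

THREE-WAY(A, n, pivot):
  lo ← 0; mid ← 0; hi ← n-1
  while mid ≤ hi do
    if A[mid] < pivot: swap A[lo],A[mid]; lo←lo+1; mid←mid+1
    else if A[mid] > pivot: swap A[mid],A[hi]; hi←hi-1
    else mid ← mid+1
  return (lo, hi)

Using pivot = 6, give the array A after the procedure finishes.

lo=0 mid=0 hi=6
7>6: swap(0,6), hi=5 ⇒ [6,7,6,7,7,6,7]
6=6: mid=1
7>6: swap(1,5), hi=4 ⇒ [6,6,6,7,7,7,7]
6=6: mid=2
6=6: mid=3
7>6: swap(3,4), hi=3 ⇒ [6,6,6,7,7,7,7]
7>6: swap(3,3), hi=2 ⇒ [6,6,6,7,7,7,7]
done. lo=0 hi=2; A=[6,6,6,7,7,7,7]

[6,6,6,7,7,7,7]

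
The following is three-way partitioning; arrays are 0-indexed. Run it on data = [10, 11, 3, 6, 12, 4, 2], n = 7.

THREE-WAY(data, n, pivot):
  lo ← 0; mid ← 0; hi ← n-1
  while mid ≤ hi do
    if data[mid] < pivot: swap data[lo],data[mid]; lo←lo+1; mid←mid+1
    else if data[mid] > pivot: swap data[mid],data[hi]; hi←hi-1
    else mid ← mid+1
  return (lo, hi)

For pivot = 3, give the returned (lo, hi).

(1, 1)

pivot = 3; lo=0, mid=0, hi=6
data[mid]=10>3: swap data[0],data[6]; hi=5 → [2, 11, 3, 6, 12, 4, 10]
data[mid]=2<3: swap data[0],data[0]; lo=1,mid=1 → [2, 11, 3, 6, 12, 4, 10]
data[mid]=11>3: swap data[1],data[5]; hi=4 → [2, 4, 3, 6, 12, 11, 10]
data[mid]=4>3: swap data[1],data[4]; hi=3 → [2, 12, 3, 6, 4, 11, 10]
data[mid]=12>3: swap data[1],data[3]; hi=2 → [2, 6, 3, 12, 4, 11, 10]
data[mid]=6>3: swap data[1],data[2]; hi=1 → [2, 3, 6, 12, 4, 11, 10]
data[mid]=3=3: mid=2
end: lo=1, hi=1; data = [2, 3, 6, 12, 4, 11, 10]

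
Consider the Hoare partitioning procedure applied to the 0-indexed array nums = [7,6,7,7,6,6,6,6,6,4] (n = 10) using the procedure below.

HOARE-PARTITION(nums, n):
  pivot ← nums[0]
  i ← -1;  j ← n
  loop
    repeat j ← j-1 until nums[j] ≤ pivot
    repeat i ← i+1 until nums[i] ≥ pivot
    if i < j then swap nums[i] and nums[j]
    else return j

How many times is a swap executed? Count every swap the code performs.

3

pivot = nums[0] = 7; i = -1, j = 10
j→9 (nums[9]=4≤7), i→0 (nums[0]=7≥7); i<j, swap → [4,6,7,7,6,6,6,6,6,7]
j→8 (nums[8]=6≤7), i→2 (nums[2]=7≥7); i<j, swap → [4,6,6,7,6,6,6,6,7,7]
j→7 (nums[7]=6≤7), i→3 (nums[3]=7≥7); i<j, swap → [4,6,6,6,6,6,6,7,7,7]
j→6, i→7; i≥j, return j=6. nums = [4,6,6,6,6,6,6,7,7,7]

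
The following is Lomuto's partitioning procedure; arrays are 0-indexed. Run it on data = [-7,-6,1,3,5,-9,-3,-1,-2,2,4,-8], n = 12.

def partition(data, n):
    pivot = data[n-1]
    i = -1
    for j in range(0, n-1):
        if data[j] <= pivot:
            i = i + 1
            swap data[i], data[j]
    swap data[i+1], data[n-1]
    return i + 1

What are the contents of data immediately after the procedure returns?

[-9,-8,1,3,5,-7,-3,-1,-2,2,4,-6]

pivot=-8, i=-1
j=0: -7>-8, skip
j=1: -6>-8, skip
j=2: 1>-8, skip
j=3: 3>-8, skip
j=4: 5>-8, skip
j=5: -9≤-8, i=0, swap(0,5) ⇒ [-9,-6,1,3,5,-7,-3,-1,-2,2,4,-8]
j=6: -3>-8, skip
j=7: -1>-8, skip
j=8: -2>-8, skip
j=9: 2>-8, skip
j=10: 4>-8, skip
swap(1,11) ⇒ [-9,-8,1,3,5,-7,-3,-1,-2,2,4,-6]; return 1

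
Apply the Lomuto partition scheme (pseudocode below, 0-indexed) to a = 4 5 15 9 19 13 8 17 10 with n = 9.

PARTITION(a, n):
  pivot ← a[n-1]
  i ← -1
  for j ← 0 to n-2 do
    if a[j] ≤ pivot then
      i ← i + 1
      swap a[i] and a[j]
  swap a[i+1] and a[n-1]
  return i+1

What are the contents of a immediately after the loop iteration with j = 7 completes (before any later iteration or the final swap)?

pivot = a[8] = 10; i = -1
j=0: a[0]=4 ≤ 10 → i=0, swap a[0],a[0] (no change) → 4 5 15 9 19 13 8 17 10
j=1: a[1]=5 ≤ 10 → i=1, swap a[1],a[1] (no change) → 4 5 15 9 19 13 8 17 10
j=2: a[2]=15 > 10 → no swap
j=3: a[3]=9 ≤ 10 → i=2, swap a[2],a[3] → 4 5 9 15 19 13 8 17 10
j=4: a[4]=19 > 10 → no swap
j=5: a[5]=13 > 10 → no swap
j=6: a[6]=8 ≤ 10 → i=3, swap a[3],a[6] → 4 5 9 8 19 13 15 17 10
j=7: a[7]=17 > 10 → no swap
(after j=7) a = 4 5 9 8 19 13 15 17 10

4 5 9 8 19 13 15 17 10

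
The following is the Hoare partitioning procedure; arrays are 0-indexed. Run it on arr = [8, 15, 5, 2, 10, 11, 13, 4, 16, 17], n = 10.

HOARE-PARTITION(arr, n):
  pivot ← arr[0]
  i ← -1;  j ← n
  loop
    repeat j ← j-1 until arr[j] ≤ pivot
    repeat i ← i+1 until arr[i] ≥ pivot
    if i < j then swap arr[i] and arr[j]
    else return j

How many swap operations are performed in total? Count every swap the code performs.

pivot=8
j stops at 7 (4), i stops at 0 (8); swap ⇒ [4, 15, 5, 2, 10, 11, 13, 8, 16, 17]
j stops at 3 (2), i stops at 1 (15); swap ⇒ [4, 2, 5, 15, 10, 11, 13, 8, 16, 17]
j stops at 2, i stops at 3; i≥j ⇒ return 2. arr=[4, 2, 5, 15, 10, 11, 13, 8, 16, 17]

2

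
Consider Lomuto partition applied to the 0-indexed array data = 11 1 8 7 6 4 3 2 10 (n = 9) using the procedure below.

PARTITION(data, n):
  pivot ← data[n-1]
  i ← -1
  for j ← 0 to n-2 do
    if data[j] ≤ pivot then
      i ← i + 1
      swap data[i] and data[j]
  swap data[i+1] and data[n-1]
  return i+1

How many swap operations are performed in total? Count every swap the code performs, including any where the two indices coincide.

8

pivot = data[8] = 10; i = -1
j=0: data[0]=11 > 10 → no swap
j=1: data[1]=1 ≤ 10 → i=0, swap data[0],data[1] → 1 11 8 7 6 4 3 2 10
j=2: data[2]=8 ≤ 10 → i=1, swap data[1],data[2] → 1 8 11 7 6 4 3 2 10
j=3: data[3]=7 ≤ 10 → i=2, swap data[2],data[3] → 1 8 7 11 6 4 3 2 10
j=4: data[4]=6 ≤ 10 → i=3, swap data[3],data[4] → 1 8 7 6 11 4 3 2 10
j=5: data[5]=4 ≤ 10 → i=4, swap data[4],data[5] → 1 8 7 6 4 11 3 2 10
j=6: data[6]=3 ≤ 10 → i=5, swap data[5],data[6] → 1 8 7 6 4 3 11 2 10
j=7: data[7]=2 ≤ 10 → i=6, swap data[6],data[7] → 1 8 7 6 4 3 2 11 10
final swap data[7],data[8] → 1 8 7 6 4 3 2 10 11; return 7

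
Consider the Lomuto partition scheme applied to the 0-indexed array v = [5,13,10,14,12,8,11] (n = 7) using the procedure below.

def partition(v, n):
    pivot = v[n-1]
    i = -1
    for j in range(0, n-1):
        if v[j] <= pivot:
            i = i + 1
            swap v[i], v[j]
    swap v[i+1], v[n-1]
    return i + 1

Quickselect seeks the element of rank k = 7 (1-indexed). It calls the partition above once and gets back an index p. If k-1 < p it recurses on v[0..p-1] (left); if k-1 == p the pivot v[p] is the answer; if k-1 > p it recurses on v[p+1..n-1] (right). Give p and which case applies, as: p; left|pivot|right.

pivot=11, i=-1
j=0: 5≤11, i=0, swap(0,0) ⇒ [5,13,10,14,12,8,11]
j=1: 13>11, skip
j=2: 10≤11, i=1, swap(1,2) ⇒ [5,10,13,14,12,8,11]
j=3: 14>11, skip
j=4: 12>11, skip
j=5: 8≤11, i=2, swap(2,5) ⇒ [5,10,8,14,12,13,11]
swap(3,6) ⇒ [5,10,8,11,12,13,14]; return 3
p = 3; k-1 = 6 > 3 ⇒ right

3; right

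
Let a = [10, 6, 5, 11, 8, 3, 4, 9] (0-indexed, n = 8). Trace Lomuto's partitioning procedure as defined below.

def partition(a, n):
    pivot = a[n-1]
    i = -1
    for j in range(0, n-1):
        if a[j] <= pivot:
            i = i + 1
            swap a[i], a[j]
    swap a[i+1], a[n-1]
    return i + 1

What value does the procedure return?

5

pivot=9, i=-1
j=0: 10>9, skip
j=1: 6≤9, i=0, swap(0,1) ⇒ [6, 10, 5, 11, 8, 3, 4, 9]
j=2: 5≤9, i=1, swap(1,2) ⇒ [6, 5, 10, 11, 8, 3, 4, 9]
j=3: 11>9, skip
j=4: 8≤9, i=2, swap(2,4) ⇒ [6, 5, 8, 11, 10, 3, 4, 9]
j=5: 3≤9, i=3, swap(3,5) ⇒ [6, 5, 8, 3, 10, 11, 4, 9]
j=6: 4≤9, i=4, swap(4,6) ⇒ [6, 5, 8, 3, 4, 11, 10, 9]
swap(5,7) ⇒ [6, 5, 8, 3, 4, 9, 10, 11]; return 5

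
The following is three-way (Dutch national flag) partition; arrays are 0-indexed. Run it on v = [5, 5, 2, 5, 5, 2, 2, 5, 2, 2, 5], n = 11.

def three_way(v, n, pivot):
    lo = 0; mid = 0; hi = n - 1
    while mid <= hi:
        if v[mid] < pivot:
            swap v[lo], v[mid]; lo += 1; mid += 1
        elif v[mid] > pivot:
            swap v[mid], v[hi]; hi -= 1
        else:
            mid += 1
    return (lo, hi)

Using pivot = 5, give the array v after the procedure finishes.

[2, 2, 2, 2, 2, 5, 5, 5, 5, 5, 5]

pivot = 5; lo=0, mid=0, hi=10
v[mid]=5=5: mid=1
v[mid]=5=5: mid=2
v[mid]=2<5: swap v[0],v[2]; lo=1,mid=3 → [2, 5, 5, 5, 5, 2, 2, 5, 2, 2, 5]
v[mid]=5=5: mid=4
v[mid]=5=5: mid=5
v[mid]=2<5: swap v[1],v[5]; lo=2,mid=6 → [2, 2, 5, 5, 5, 5, 2, 5, 2, 2, 5]
v[mid]=2<5: swap v[2],v[6]; lo=3,mid=7 → [2, 2, 2, 5, 5, 5, 5, 5, 2, 2, 5]
v[mid]=5=5: mid=8
v[mid]=2<5: swap v[3],v[8]; lo=4,mid=9 → [2, 2, 2, 2, 5, 5, 5, 5, 5, 2, 5]
v[mid]=2<5: swap v[4],v[9]; lo=5,mid=10 → [2, 2, 2, 2, 2, 5, 5, 5, 5, 5, 5]
v[mid]=5=5: mid=11
end: lo=5, hi=10; v = [2, 2, 2, 2, 2, 5, 5, 5, 5, 5, 5]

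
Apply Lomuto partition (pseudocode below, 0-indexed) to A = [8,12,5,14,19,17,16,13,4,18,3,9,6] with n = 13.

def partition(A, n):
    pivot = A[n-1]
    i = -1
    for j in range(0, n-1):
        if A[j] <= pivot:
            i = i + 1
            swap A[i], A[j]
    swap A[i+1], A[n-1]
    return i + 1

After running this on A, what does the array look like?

[5,4,3,6,19,17,16,13,12,18,8,9,14]

pivot=6, i=-1
j=0: 8>6, skip
j=1: 12>6, skip
j=2: 5≤6, i=0, swap(0,2) ⇒ [5,12,8,14,19,17,16,13,4,18,3,9,6]
j=3: 14>6, skip
j=4: 19>6, skip
j=5: 17>6, skip
j=6: 16>6, skip
j=7: 13>6, skip
j=8: 4≤6, i=1, swap(1,8) ⇒ [5,4,8,14,19,17,16,13,12,18,3,9,6]
j=9: 18>6, skip
j=10: 3≤6, i=2, swap(2,10) ⇒ [5,4,3,14,19,17,16,13,12,18,8,9,6]
j=11: 9>6, skip
swap(3,12) ⇒ [5,4,3,6,19,17,16,13,12,18,8,9,14]; return 3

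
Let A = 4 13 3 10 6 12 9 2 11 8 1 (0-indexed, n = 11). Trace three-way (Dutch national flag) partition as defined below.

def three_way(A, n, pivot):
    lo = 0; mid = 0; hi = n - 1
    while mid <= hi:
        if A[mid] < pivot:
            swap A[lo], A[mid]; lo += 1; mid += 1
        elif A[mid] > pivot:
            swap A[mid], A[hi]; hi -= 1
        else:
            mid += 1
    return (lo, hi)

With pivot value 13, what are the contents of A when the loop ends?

4 3 10 6 12 9 2 11 8 1 13

pivot = 13; lo=0, mid=0, hi=10
A[mid]=4<13: swap A[0],A[0]; lo=1,mid=1 → 4 13 3 10 6 12 9 2 11 8 1
A[mid]=13=13: mid=2
A[mid]=3<13: swap A[1],A[2]; lo=2,mid=3 → 4 3 13 10 6 12 9 2 11 8 1
A[mid]=10<13: swap A[2],A[3]; lo=3,mid=4 → 4 3 10 13 6 12 9 2 11 8 1
A[mid]=6<13: swap A[3],A[4]; lo=4,mid=5 → 4 3 10 6 13 12 9 2 11 8 1
A[mid]=12<13: swap A[4],A[5]; lo=5,mid=6 → 4 3 10 6 12 13 9 2 11 8 1
A[mid]=9<13: swap A[5],A[6]; lo=6,mid=7 → 4 3 10 6 12 9 13 2 11 8 1
A[mid]=2<13: swap A[6],A[7]; lo=7,mid=8 → 4 3 10 6 12 9 2 13 11 8 1
A[mid]=11<13: swap A[7],A[8]; lo=8,mid=9 → 4 3 10 6 12 9 2 11 13 8 1
A[mid]=8<13: swap A[8],A[9]; lo=9,mid=10 → 4 3 10 6 12 9 2 11 8 13 1
A[mid]=1<13: swap A[9],A[10]; lo=10,mid=11 → 4 3 10 6 12 9 2 11 8 1 13
end: lo=10, hi=10; A = 4 3 10 6 12 9 2 11 8 1 13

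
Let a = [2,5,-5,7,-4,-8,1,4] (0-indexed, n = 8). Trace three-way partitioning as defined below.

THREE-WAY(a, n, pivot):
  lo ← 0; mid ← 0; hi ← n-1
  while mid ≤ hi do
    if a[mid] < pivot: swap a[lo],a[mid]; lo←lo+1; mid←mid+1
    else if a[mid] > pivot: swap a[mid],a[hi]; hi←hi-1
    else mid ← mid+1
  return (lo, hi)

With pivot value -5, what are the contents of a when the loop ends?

[-8,-5,7,-4,5,1,4,2]

pivot = -5; lo=0, mid=0, hi=7
a[mid]=2>-5: swap a[0],a[7]; hi=6 → [4,5,-5,7,-4,-8,1,2]
a[mid]=4>-5: swap a[0],a[6]; hi=5 → [1,5,-5,7,-4,-8,4,2]
a[mid]=1>-5: swap a[0],a[5]; hi=4 → [-8,5,-5,7,-4,1,4,2]
a[mid]=-8<-5: swap a[0],a[0]; lo=1,mid=1 → [-8,5,-5,7,-4,1,4,2]
a[mid]=5>-5: swap a[1],a[4]; hi=3 → [-8,-4,-5,7,5,1,4,2]
a[mid]=-4>-5: swap a[1],a[3]; hi=2 → [-8,7,-5,-4,5,1,4,2]
a[mid]=7>-5: swap a[1],a[2]; hi=1 → [-8,-5,7,-4,5,1,4,2]
a[mid]=-5=-5: mid=2
end: lo=1, hi=1; a = [-8,-5,7,-4,5,1,4,2]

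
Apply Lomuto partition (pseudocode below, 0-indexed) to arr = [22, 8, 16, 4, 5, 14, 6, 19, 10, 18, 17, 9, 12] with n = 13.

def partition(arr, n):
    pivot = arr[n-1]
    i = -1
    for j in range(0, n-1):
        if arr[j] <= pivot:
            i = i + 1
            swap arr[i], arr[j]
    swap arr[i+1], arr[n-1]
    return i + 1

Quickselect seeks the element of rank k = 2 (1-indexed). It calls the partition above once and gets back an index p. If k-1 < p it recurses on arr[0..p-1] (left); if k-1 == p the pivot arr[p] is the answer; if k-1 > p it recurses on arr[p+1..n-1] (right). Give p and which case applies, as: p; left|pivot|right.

6; left

pivot = arr[12] = 12; i = -1
j=0: arr[0]=22 > 12 → no swap
j=1: arr[1]=8 ≤ 12 → i=0, swap arr[0],arr[1] → [8, 22, 16, 4, 5, 14, 6, 19, 10, 18, 17, 9, 12]
j=2: arr[2]=16 > 12 → no swap
j=3: arr[3]=4 ≤ 12 → i=1, swap arr[1],arr[3] → [8, 4, 16, 22, 5, 14, 6, 19, 10, 18, 17, 9, 12]
j=4: arr[4]=5 ≤ 12 → i=2, swap arr[2],arr[4] → [8, 4, 5, 22, 16, 14, 6, 19, 10, 18, 17, 9, 12]
j=5: arr[5]=14 > 12 → no swap
j=6: arr[6]=6 ≤ 12 → i=3, swap arr[3],arr[6] → [8, 4, 5, 6, 16, 14, 22, 19, 10, 18, 17, 9, 12]
j=7: arr[7]=19 > 12 → no swap
j=8: arr[8]=10 ≤ 12 → i=4, swap arr[4],arr[8] → [8, 4, 5, 6, 10, 14, 22, 19, 16, 18, 17, 9, 12]
j=9: arr[9]=18 > 12 → no swap
j=10: arr[10]=17 > 12 → no swap
j=11: arr[11]=9 ≤ 12 → i=5, swap arr[5],arr[11] → [8, 4, 5, 6, 10, 9, 22, 19, 16, 18, 17, 14, 12]
final swap arr[6],arr[12] → [8, 4, 5, 6, 10, 9, 12, 19, 16, 18, 17, 14, 22]; return 6
p = 6; k-1 = 1 < 6 ⇒ left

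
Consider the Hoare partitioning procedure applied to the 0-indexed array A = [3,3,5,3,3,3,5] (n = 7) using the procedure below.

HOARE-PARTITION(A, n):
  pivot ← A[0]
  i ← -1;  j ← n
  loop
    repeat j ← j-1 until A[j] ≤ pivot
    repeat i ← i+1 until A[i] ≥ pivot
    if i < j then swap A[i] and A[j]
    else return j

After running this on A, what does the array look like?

pivot=3
j stops at 5 (3), i stops at 0 (3); swap ⇒ [3,3,5,3,3,3,5]
j stops at 4 (3), i stops at 1 (3); swap ⇒ [3,3,5,3,3,3,5]
j stops at 3 (3), i stops at 2 (5); swap ⇒ [3,3,3,5,3,3,5]
j stops at 2, i stops at 3; i≥j ⇒ return 2. A=[3,3,3,5,3,3,5]

[3,3,3,5,3,3,5]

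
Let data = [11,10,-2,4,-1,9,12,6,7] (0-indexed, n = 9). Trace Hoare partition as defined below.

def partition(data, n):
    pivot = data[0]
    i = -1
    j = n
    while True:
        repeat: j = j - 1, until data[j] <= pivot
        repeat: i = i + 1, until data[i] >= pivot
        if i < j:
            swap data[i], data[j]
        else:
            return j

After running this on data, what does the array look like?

[7,10,-2,4,-1,9,6,12,11]

pivot=11
j stops at 8 (7), i stops at 0 (11); swap ⇒ [7,10,-2,4,-1,9,12,6,11]
j stops at 7 (6), i stops at 6 (12); swap ⇒ [7,10,-2,4,-1,9,6,12,11]
j stops at 6, i stops at 7; i≥j ⇒ return 6. data=[7,10,-2,4,-1,9,6,12,11]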